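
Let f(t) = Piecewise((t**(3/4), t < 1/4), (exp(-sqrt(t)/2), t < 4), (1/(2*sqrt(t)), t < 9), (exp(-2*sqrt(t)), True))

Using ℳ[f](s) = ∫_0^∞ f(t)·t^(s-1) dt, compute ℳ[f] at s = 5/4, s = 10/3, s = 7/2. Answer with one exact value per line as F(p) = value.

back out the power substitution: t**(3/2) on [0, 1/2); exp(-t/2) on [1/2, 2); 1/(2*t) on [2, 3); …
summing 4 kernel integrals split by 1/4, 4, 9 yields ℳ[f](s)
on [0, 1/4) integrate f = t**(3/4) against the kernel
the [1/4, 4) slice contributes ∫ exp(-sqrt(t)/2)·t^(s-1) dt
on [4, 9): add ∫ 1/(2*sqrt(t))·t^(s-1) dt
between 9 and ∞ the integrand is exp(-2*sqrt(t))·t^(s-1)

F(5/4) = -20*sqrt(2)*exp(-1) - 6*sqrt(2)*sqrt(pi)*erfc(1) - 4*sqrt(2)/3 + 3*sqrt(2)*sqrt(pi)*erfc(sqrt(6))/16 + 15*sqrt(3)*exp(-6)/4 + 1/32 + 2*sqrt(3) + 6*sqrt(2)*sqrt(pi)*erfc(1/2) + 7*sqrt(2)*exp(-1/4)
F(10/3) = -128*2**(2/3)*uppergamma(20/3, 1) - 96*2**(2/3)/17 + 3*2**(5/6)/6272 + 2**(1/3)*uppergamma(20/3, 6)/64 + 729*3**(2/3)/17 + 128*2**(2/3)*uppergamma(20/3, 1/4)
F(7/2) = -500992*exp(-1) + sqrt(2)/2176 + 11007*exp(-6)/4 + 665/6 + 3786745*exp(-1/4)/16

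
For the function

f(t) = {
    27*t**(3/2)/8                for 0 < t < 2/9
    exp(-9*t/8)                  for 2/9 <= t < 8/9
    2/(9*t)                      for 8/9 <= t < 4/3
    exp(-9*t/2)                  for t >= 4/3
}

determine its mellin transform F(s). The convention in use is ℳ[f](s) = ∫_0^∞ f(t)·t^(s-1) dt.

(12*24**s*(s - 1)*(2*s + 3)*uppergamma(s, 1/4) - 12*24**s*(s - 1)*(2*s + 3)*uppergamma(s, 1) - 3*24**s*(2*s + 3) + 2*36**s*(2*s + 3) + 12*6**s*(s - 1)*(2*s + 3)*uppergamma(s, 6) + 6*sqrt(2)*6**s*(s - 1))/(12*3**(3*s)*(s - 1)*(2*s + 3))
  Re(s) > -3/2

remove the common scale on t first: 3*sqrt(6)*t**(3/2)/4 on [0, 1/3); exp(-3*t/4) on [1/3, 4/3); 1/(3*t) on [4/3, 2); …
back out the common scale on t: t**(3/2) on [0, 1/2); exp(-t/2) on [1/2, 2); 1/(2*t) on [2, 3); …
the 4 pieces separated at 2/9, 8/9, 4/3 each add one integral
on [0, 2/9): add ∫ 27*t**(3/2)/8·t^(s-1) dt
between 2/9 and 8/9 the integrand is exp(-9*t/8)·t^(s-1)
the [8/9, 4/3) slice contributes ∫ 2/(9*t)·t^(s-1) dt
between 4/3 and ∞ the integrand is exp(-9*t/2)·t^(s-1)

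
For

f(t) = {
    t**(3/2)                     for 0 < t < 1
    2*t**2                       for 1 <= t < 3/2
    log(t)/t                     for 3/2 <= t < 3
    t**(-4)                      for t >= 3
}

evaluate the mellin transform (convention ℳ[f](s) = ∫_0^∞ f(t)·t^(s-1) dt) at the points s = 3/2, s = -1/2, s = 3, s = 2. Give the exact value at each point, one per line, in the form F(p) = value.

F(3/2) = -538*sqrt(3)/135 - 5/21 + log(2**(sqrt(6))*3**(-sqrt(6) + 2*sqrt(3))) + 83*sqrt(6)/28
F(-1/2) = -1/3 - 4*sqrt(6)*log(2)/27 - 2*sqrt(3)*log(3)/27 - 106*sqrt(3)/2187 + 4*sqrt(6)*log(3)/27 + 89*sqrt(6)/81
F(3) = 9*log(2)/8 + 271/180 + 27*log(3)/8
F(2) = 1759/2016 + 3*log(2)/2 + 3*log(3)/2

f breaks at 1, 3/2, 3 into 4 integrals to sum
the [0, 1) slice contributes ∫ t**(3/2)·t^(s-1) dt
for t in [1, 3/2): the term is ∫ 2*t**2·t^(s-1)
piece [3/2, 3): integrate log(t)/t against the kernel
the [3, ∞) slice contributes ∫ t**(-4)·t^(s-1) dt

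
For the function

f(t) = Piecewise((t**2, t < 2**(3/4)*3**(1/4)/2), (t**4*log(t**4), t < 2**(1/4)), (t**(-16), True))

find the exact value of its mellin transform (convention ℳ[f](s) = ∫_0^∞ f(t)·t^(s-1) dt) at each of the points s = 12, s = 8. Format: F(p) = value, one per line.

F(12) = -81*log(3)/256 - 47/1024 + 27*sqrt(6)/224 + 337*log(2)/256
F(8) = -9*log(3)/32 - 7/72 + 9*sqrt(6)/80 + 91*log(2)/96

invert the power substitution to get t on [0, sqrt(6)/2); t**2*log(t**2) on [sqrt(6)/2, sqrt(2)); t**(-8) on [sqrt(2), ∞)
reversing the power substitution: sqrt(t) on [0, 3/2); t*log(t) on [3/2, 2); t**(-4) on [2, ∞)
slice at 2**(3/4)*3**(1/4)/2, 2**(1/4), transform all 3 pieces, and sum them
for t in [0, 2**(3/4)*3**(1/4)/2): the term is ∫ t**2·t^(s-1)
∫ t**4*log(t**4)·t^(s-1) over [2**(3/4)*3**(1/4)/2, 2**(1/4))
on [2**(1/4), ∞): add ∫ t**(-16)·t^(s-1) dt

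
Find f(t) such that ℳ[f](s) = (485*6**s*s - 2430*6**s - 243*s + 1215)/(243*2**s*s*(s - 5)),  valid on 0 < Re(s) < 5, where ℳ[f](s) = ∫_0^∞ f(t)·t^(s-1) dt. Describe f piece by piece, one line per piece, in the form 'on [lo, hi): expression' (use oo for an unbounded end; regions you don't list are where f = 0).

on [0, 1/2): 1
on [1/2, 3): 2
on [3, oo): t**(-5)

strip the shared t-power: t on [0, 1/2); 2*t on [1/2, 3); t**(-4) on [3, ∞)
linearity at 1/2, 3 turns ℳ[f](s) into 3 summed integrals
segment 0 to 1/2 holds 1; add its integral
over [1/2, 3), the kernel integral of 2 enters the sum
[3, ∞) adds the kernel integral of t**(-5)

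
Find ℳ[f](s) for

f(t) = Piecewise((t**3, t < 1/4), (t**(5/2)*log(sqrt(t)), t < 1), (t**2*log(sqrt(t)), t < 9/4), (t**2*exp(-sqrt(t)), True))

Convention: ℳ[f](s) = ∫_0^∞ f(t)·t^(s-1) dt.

remove the shared t-power first: t on [0, 1/4); sqrt(t)*log(sqrt(t)) on [1/4, 1); log(sqrt(t)) on [1, 9/4); …
invert the power substitution to get t**2 on [0, 1/2); t*log(t) on [1/2, 1); log(t) on [1, 3/2); …
linearity at 1/4, 1, 9/4 turns ℳ[f](s) into 4 summed integrals
the [0, 1/4) slice contributes ∫ t**3·t^(s-1) dt
on [1/4, 1): add ∫ t**(5/2)*log(sqrt(t))·t^(s-1) dt
∫ t**2*log(sqrt(t))·t^(s-1) over [1, 9/4)
∫ over [9/4, ∞) of t**2*exp(-sqrt(t))·t^(s-1) joins the sum

2**(-2*s - 4)*(16*2**(2*s + 4)*(s + 2)**2*(2*s + 6)*(4*s + 4*(s + 2)**2 + 9)*uppergamma(2*s + 4, 3/2) - 16*2**(2*s + 4)*(s + 2)**2*(2*s + 6) + 4*2**(2*s + 4)*(2*s + 6)*(4*s + 4*(s + 2)**2 + 9) - 8*3**(2*s + 4)*(s + 2)*(2*s + 6)*(4*s + 4*(s + 2)**2 + 9)*log(2) + 8*3**(2*s + 4)*(s + 2)*(2*s + 6)*(4*s + 4*(s + 2)**2 + 9)*log(3) - 4*3**(2*s + 4)*(2*s + 6)*(4*s + 4*(s + 2)**2 + 9) + 16*(s + 2)**3*(2*s + 6)*log(2) + 8*(s + 2)**2*(2*s + 6)*log(2) + 8*(s + 2)**2*(2*s + 6) + 4*(s + 2)**2*(4*s + 4*(s + 2)**2 + 9))/(8*(s + 2)**2*(2*s + 6)*(4*s + 4*(s + 2)**2 + 9))
  Re(s) > -3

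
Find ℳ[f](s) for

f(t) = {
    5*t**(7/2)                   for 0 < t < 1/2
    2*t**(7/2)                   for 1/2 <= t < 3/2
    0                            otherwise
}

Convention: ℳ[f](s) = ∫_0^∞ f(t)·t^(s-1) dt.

along the cuts 1/2, ℳ[f](s) splits into 2 integrals
[0, 1/2) adds the kernel integral of 5*t**(7/2)
segment 1/2 to 3/2 holds 2*t**(7/2); add its integral

3*(18*3**s*sqrt(6) + sqrt(2))/(8*2**s*(2*s + 7))
  Re(s) > -7/2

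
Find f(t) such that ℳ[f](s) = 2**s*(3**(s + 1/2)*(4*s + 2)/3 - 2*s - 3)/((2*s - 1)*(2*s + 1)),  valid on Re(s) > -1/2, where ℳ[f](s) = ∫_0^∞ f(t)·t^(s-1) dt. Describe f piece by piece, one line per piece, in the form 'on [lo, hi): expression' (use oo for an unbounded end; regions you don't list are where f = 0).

undo the shared t-power: sqrt(2)*t**(3/2)/4 on [0, 2); sqrt(2)*sqrt(t) on [2, 6)
back out the common scale on t: t**(3/2) on [0, 1); 2*sqrt(t) on [1, 3)
split f at 2: ℳ[f](s) collects 2 kernel integrals
∫ sqrt(2)*sqrt(t)/4·t^(s-1) over [0, 2)
segment 2 to 6 holds sqrt(2)/sqrt(t); add its integral

on [0, 2): sqrt(2)*sqrt(t)/4
on [2, 6): sqrt(2)/sqrt(t)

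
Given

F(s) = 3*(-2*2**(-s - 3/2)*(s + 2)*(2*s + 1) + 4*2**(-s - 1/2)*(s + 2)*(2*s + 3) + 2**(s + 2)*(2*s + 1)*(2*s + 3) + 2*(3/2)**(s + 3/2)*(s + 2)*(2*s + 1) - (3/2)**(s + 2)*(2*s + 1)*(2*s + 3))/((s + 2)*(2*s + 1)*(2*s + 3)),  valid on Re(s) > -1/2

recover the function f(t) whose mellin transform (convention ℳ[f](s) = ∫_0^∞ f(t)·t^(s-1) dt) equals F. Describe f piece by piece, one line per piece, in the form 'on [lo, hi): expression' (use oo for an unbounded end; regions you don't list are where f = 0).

breakpoints 1/2, 3/2: one integral from each of the 3 segments
for t in [0, 1/2): the term is ∫ 6*sqrt(t)·t^(s-1)
[1/2, 3/2) adds the kernel integral of 3*t**(3/2)
segment [3/2, 2) carries 3*t**2; integrate it

on [0, 1/2): 6*sqrt(t)
on [1/2, 3/2): 3*t**(3/2)
on [3/2, 2): 3*t**2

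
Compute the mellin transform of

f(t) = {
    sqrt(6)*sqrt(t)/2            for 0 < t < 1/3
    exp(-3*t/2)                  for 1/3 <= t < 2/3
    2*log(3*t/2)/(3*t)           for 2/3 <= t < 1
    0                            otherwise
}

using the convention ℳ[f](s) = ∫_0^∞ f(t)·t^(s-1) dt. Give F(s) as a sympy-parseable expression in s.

remove the common scale on t first: sqrt(3)*sqrt(t) on [0, 1/6); exp(-3*t) on [1/6, 1/3); log(3*t)/(3*t) on [1/3, 1/2)
back out the common scale on t: sqrt(t) on [0, 1/2); exp(-t) on [1/2, 1); log(t)/t on [1, 3/2)
along the cuts 1/3, 2/3, ℳ[f](s) splits into 3 integrals
for t in [0, 1/3): the term is ∫ sqrt(6)*sqrt(t)/2·t^(s-1)
segment [1/3, 2/3) carries exp(-3*t/2); integrate it
segment 2/3 to 1 holds 2*log(3*t/2)/(3*t); add its integral

3**(-s - 1)*(3*2**s*(2*s + 1)*(s**2 - 2*s + 1)*uppergamma(s, 1/2) - 3*2**s*(2*s + 1)*(s**2 - 2*s + 1)*uppergamma(s, 1) + 2**s*(6*s + 3) + 3**s*s*(2*s + 1)*(-2*log(2) + 2*log(3)) + 3**s*(-4*s - 2) + 3**s*(2*s + 1)*(-2*log(3) + 2*log(2)) + sqrt(2)*(3*s**2 - 6*s + 3))/((2*s + 1)*(s**2 - 2*s + 1))
  Re(s) > -1/2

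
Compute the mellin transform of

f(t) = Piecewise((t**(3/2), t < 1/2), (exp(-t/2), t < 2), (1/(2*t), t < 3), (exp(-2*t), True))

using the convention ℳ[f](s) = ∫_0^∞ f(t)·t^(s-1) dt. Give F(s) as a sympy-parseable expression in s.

(12*24**s*(s - 1)*(2*s + 3)*uppergamma(s, 1/4) - 12*24**s*(s - 1)*(2*s + 3)*uppergamma(s, 1) - 3*24**s*(2*s + 3) + 2*36**s*(2*s + 3) + 12*6**s*(s - 1)*(2*s + 3)*uppergamma(s, 6) + 6*sqrt(2)*6**s*(s - 1))/(12*12**s*(s - 1)*(2*s + 3))
  Re(s) > -3/2

f breaks at 1/2, 2, 3 into 4 integrals to sum
∫ t**(3/2)·t^(s-1) over [0, 1/2)
on [1/2, 2) integrate f = exp(-t/2) against the kernel
∫ over [2, 3) of 1/(2*t)·t^(s-1) joins the sum
segment 3 to ∞ holds exp(-2*t); add its integral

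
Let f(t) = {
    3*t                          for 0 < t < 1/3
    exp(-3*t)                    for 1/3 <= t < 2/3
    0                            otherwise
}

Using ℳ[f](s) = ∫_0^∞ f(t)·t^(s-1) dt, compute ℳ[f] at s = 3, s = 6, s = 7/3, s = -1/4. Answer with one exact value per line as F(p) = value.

back out the common scale on t: t on [0, 1); exp(-t) on [1, 2)
cuts at 1/3: linearity sums the 2 kernel integrals
the [0, 1/3) slice contributes ∫ 3*t·t^(s-1) dt
for t in [1/3, 2/3): the term is ∫ exp(-3*t)·t^(s-1)

F(3) = (-40 + exp(2) + 20*E)*exp(-2)/108
F(6) = (-6104 + exp(2) + 2282*E)*exp(-2)/5103
F(7/3) = 3**(2/3)*(-10*uppergamma(7/3, 2) + 3 + 10*uppergamma(7/3, 1))/270
F(-1/4) = 3**(1/4)*(-uppergamma(-1/4, 2) + uppergamma(-1/4, 1) + 4/3)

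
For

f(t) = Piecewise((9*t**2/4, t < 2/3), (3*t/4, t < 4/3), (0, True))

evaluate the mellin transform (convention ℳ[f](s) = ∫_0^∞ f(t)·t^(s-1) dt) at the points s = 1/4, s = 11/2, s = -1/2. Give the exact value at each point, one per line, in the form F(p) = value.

back out the common scale on t: t**2 on [0, 1); t/2 on [1, 2)
peel off the shared t-power: t on [0, 1); 1/2 on [1, 2)
integrate the 2 segments split at 2/3, then add the results
piece [0, 2/3): integrate 9*t**2/4 against the kernel
on [2/3, 4/3): add ∫ 3*t/4·t^(s-1) dt

F(1/4) = 2*3**(3/4)*(2**(1/4) + 18*sqrt(2))/135
F(11/2) = 352*sqrt(6)/142155 + 4096*sqrt(3)/9477
F(-1/2) = -sqrt(6)/6 + sqrt(3)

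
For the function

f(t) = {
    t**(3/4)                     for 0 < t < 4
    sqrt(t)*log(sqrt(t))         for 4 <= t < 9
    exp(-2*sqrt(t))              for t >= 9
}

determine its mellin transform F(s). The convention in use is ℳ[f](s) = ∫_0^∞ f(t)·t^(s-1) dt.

2*(-4*144**s*s*(4*s + 3)*log(2) - 2*144**s*(4*s + 3)*log(2) + 2*144**s*(4*s + 3) + 4*144**s*sqrt(2)*(4*s**2 + 4*s + 1) + 6*324**s*s*(4*s + 3)*log(3) - 3*324**s*(4*s + 3) + 3*324**s*(4*s + 3)*log(3) + 9**s*(4*s + 3)*(4*s**2 + 4*s + 1)*uppergamma(2*s, 6))/(36**s*(4*s + 3)*(4*s**2 + 4*s + 1))
  Re(s) > -3/4

reversing the power substitution: t**(3/2) on [0, 2); t*log(t) on [2, 3); exp(-2*t) on [3, ∞)
integrate the 3 segments split at 4, 9, then add the results
the [0, 4) slice contributes ∫ t**(3/4)·t^(s-1) dt
[4, 9) adds the kernel integral of sqrt(t)*log(sqrt(t))
[9, ∞) adds the kernel integral of exp(-2*sqrt(t))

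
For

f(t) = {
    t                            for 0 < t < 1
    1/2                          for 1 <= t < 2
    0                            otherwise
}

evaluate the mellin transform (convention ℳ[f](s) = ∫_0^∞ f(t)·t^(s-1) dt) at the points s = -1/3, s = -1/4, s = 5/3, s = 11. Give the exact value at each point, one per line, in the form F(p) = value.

F(-1/3) = 3 - 3*2**(2/3)/4
F(-1/4) = 10/3 - 2**(3/4)
F(5/3) = 3/40 + 3*2**(2/3)/5
F(11) = 12293/132

cuts at 1: linearity sums the 2 kernel integrals
on [0, 1): add ∫ t·t^(s-1) dt
over [1, 2), the kernel integral of 1/2 enters the sum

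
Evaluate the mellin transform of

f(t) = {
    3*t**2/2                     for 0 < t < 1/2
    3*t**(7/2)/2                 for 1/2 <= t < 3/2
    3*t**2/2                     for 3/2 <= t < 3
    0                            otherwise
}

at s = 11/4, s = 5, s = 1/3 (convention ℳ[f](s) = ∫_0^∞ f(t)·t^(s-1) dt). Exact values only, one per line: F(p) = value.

F(11/4) = -243*2**(1/4)*3**(3/4)/304 - 3*2**(3/4)/1600 + 3*2**(1/4)/304 + 2187*2**(3/4)*3**(1/4)/1600 + 486*3**(3/4)/19
F(5) = -3*sqrt(2)/8704 + 19683*sqrt(6)/8704 + 416625/896
F(1/3) = -81*2**(2/3)*3**(1/3)/112 - 9*2**(1/6)/368 + 9*2**(2/3)/112 + 243*2**(1/6)*3**(5/6)/368 + 81*3**(1/3)/14

decompose at 1/2, 3/2; ℳ[f](s) sums the 3 pieces' integrals
for t in [0, 1/2): the term is ∫ 3*t**2/2·t^(s-1)
for t in [1/2, 3/2): the term is ∫ 3*t**(7/2)/2·t^(s-1)
over [3/2, 3), the kernel integral of 3*t**2/2 enters the sum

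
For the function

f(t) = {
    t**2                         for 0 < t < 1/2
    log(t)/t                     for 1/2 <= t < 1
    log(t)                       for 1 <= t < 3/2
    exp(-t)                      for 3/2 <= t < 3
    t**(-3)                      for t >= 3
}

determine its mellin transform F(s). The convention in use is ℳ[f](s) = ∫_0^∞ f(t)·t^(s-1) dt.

(108*2**s*s**2*(s - 3)*(s + 2)*(s**2 - 2*s + 1)*uppergamma(s, 3/2) - 108*2**s*s**2*(s - 3)*(s + 2)*(s**2 - 2*s + 1)*uppergamma(s, 3) - 108*2**s*s**2*(s - 3)*(s + 2) + 108*2**s*(s - 3)*(s + 2)*(s**2 - 2*s + 1) - 108*3**s*s*(s - 3)*(s + 2)*(s**2 - 2*s + 1)*log(2) + 108*3**s*s*(s - 3)*(s + 2)*(s**2 - 2*s + 1)*log(3) - 108*3**s*(s - 3)*(s + 2)*(s**2 - 2*s + 1) - 4*6**s*s**2*(s + 2)*(s**2 - 2*s + 1) + 216*s**3*(s - 3)*(s + 2)*log(2) - 216*s**2*(s - 3)*(s + 2)*log(2) + 216*s**2*(s - 3)*(s + 2) + 27*s**2*(s - 3)*(s**2 - 2*s + 1))/(108*2**s*s**2*(s - 3)*(s + 2)*(s**2 - 2*s + 1))
  -2 < Re(s) < 3

linearity at 1/2, 1, 3/2, 3 turns ℳ[f](s) into 5 summed integrals
∫ over [0, 1/2) of t**2·t^(s-1) joins the sum
the [1/2, 1) slice contributes ∫ log(t)/t·t^(s-1) dt
for t in [1, 3/2): the term is ∫ log(t)·t^(s-1)
piece [3/2, 3): integrate exp(-t) against the kernel
on [3, ∞) integrate f = t**(-3) against the kernel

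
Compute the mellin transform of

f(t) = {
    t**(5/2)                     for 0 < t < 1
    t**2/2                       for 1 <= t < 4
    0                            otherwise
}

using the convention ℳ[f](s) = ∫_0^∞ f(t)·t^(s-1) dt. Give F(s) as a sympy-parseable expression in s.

(2**(2*s + 4)*(2*s + 5) + 2*s + 3)/(2*(s + 2)*(2*s + 5))
  Re(s) > -5/2

invert the shared t-power to get sqrt(t) on [0, 1); 1/2 on [1, 4)
strip the power substitution: t on [0, 1); 1/2 on [1, 2)
slice at 1, transform all 2 pieces, and sum them
piece [0, 1): integrate t**(5/2) against the kernel
the [1, 4) slice contributes ∫ t**2/2·t^(s-1) dt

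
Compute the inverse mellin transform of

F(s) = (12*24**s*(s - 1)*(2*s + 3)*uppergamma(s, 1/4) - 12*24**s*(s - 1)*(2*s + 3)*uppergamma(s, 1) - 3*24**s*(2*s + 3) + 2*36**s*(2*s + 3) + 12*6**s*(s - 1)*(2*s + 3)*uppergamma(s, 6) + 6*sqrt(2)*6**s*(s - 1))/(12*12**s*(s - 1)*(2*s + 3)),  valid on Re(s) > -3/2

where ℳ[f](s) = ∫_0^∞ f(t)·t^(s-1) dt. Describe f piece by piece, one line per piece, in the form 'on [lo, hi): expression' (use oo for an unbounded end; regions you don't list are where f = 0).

the 4 pieces separated at 1/2, 2, 3 each add one integral
on [0, 1/2) integrate f = t**(3/2) against the kernel
between 1/2 and 2 the integrand is exp(-t/2)·t^(s-1)
on [2, 3): add ∫ 1/(2*t)·t^(s-1) dt
the [3, ∞) slice contributes ∫ exp(-2*t)·t^(s-1) dt

on [0, 1/2): t**(3/2)
on [1/2, 2): exp(-t/2)
on [2, 3): 1/(2*t)
on [3, oo): exp(-2*t)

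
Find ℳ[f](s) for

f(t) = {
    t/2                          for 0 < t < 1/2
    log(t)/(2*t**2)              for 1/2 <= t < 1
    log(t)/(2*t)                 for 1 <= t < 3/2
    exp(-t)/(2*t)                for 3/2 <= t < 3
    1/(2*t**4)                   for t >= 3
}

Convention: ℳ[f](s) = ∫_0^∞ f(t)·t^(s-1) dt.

peel off the common scale on t: t/4 on [0, 1); 2*log(t/2)/t**2 on [1, 2); log(t/2)/t on [2, 3); …
undo the shared t-power: t**2/4 on [0, 1); 2*log(t/2)/t on [1, 2); log(t/2) on [2, 3); …
back out the common scale on t: t**2 on [0, 1/2); log(t)/t on [1/2, 1); log(t) on [1, 3/2); …
slice at 1/2, 1, 3/2, 3, transform all 5 pieces, and sum them
on [0, 1/2) integrate f = t/2 against the kernel
the [1/2, 1) slice contributes ∫ log(t)/(2*t**2)·t^(s-1) dt
the [1, 3/2) slice contributes ∫ log(t)/(2*t)·t^(s-1) dt
over [3/2, 3), the kernel integral of exp(-t)/(2*t) enters the sum
for t in [3, ∞): the term is ∫ 1/(2*t**4)·t^(s-1)

(108*2**(s - 1)*(s - 4)*(s - 1)**2*(s + 1)*(-2*s + (s - 1)**2 + 3)*uppergamma(s - 1, 3/2) - 108*2**(s - 1)*(s - 4)*(s - 1)**2*(s + 1)*(-2*s + (s - 1)**2 + 3)*uppergamma(s - 1, 3) - 108*2**(s - 1)*(s - 4)*(s - 1)**2*(s + 1) + 108*2**(s - 1)*(s - 4)*(s + 1)*(-2*s + (s - 1)**2 + 3) - 108*3**(s - 1)*(s - 4)*(s - 1)*(s + 1)*(-2*s + (s - 1)**2 + 3)*log(2) + 108*3**(s - 1)*(s - 4)*(s - 1)*(s + 1)*(-2*s + (s - 1)**2 + 3)*log(3) - 108*3**(s - 1)*(s - 4)*(s + 1)*(-2*s + (s - 1)**2 + 3) - 4*6**(s - 1)*(s - 1)**2*(s + 1)*(-2*s + (s - 1)**2 + 3) + 216*(s - 4)*(s - 1)**3*(s + 1)*log(2) - 216*(s - 4)*(s - 1)**2*(s + 1)*log(2) + 216*(s - 4)*(s - 1)**2*(s + 1) + 27*(s - 4)*(s - 1)**2*(-2*s + (s - 1)**2 + 3))/(108*2**s*(s - 4)*(s - 1)**2*(s + 1)*(-2*s + (s - 1)**2 + 3))
  -1 < Re(s) < 4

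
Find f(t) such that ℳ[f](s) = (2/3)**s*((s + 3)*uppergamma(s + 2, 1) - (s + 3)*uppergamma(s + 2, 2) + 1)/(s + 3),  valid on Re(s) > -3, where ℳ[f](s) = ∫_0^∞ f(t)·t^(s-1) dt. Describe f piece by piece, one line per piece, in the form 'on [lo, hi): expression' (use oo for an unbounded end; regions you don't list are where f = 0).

invert the common scale on t to get t**3 on [0, 1); t**2*exp(-t) on [1, 2)
back out the shared t-power: t on [0, 1); exp(-t) on [1, 2)
f breaks at 2/3 into 2 integrals to sum
the [0, 2/3) slice contributes ∫ 27*t**3/8·t^(s-1) dt
∫ 9*t**2*exp(-3*t/2)/4·t^(s-1) over [2/3, 4/3)

on [0, 2/3): 27*t**3/8
on [2/3, 4/3): 9*t**2*exp(-3*t/2)/4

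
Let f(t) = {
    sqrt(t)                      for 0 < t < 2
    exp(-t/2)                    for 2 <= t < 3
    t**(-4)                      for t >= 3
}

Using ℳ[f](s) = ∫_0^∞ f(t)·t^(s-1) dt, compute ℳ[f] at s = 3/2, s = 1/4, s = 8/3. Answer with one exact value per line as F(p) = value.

the 3 pieces separated at 2, 3 each add one integral
on [0, 2) integrate f = sqrt(t) against the kernel
segment 2 to 3 holds exp(-t/2); add its integral
between 3 and ∞ the integrand is t**(-4)·t^(s-1)

F(3/2) = -2*sqrt(3)*exp(-3/2) - sqrt(2)*sqrt(pi)*erfc(sqrt(6)/2) + 2*sqrt(3)/135 + sqrt(2)*sqrt(pi)*erfc(1) + 2*sqrt(2)*exp(-1) + 2
F(1/4) = -2**(1/4)*uppergamma(1/4, 3/2) + 4*3**(1/4)/1215 + 2**(1/4)*uppergamma(1/4, 1) + 4*2**(3/4)/3
F(8/3) = -4*2**(2/3)*uppergamma(8/3, 3/2) + 3**(2/3)/12 + 48*2**(1/6)/19 + 4*2**(2/3)*uppergamma(8/3, 1)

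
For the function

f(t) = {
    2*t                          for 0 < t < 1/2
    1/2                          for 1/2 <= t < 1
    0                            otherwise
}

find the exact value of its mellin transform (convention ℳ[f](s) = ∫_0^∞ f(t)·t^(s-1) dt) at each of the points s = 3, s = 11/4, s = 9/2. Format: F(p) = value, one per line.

F(3) = 17/96
F(11/4) = 7*2**(1/4)/660 + 2/11
F(9/2) = 7*sqrt(2)/3168 + 1/9

invert the common scale on t to get t on [0, 1); 1/2 on [1, 2)
decompose at 1/2; ℳ[f](s) sums the 2 pieces' integrals
∫ over [0, 1/2) of 2*t·t^(s-1) joins the sum
piece [1/2, 1): integrate 1/2 against the kernel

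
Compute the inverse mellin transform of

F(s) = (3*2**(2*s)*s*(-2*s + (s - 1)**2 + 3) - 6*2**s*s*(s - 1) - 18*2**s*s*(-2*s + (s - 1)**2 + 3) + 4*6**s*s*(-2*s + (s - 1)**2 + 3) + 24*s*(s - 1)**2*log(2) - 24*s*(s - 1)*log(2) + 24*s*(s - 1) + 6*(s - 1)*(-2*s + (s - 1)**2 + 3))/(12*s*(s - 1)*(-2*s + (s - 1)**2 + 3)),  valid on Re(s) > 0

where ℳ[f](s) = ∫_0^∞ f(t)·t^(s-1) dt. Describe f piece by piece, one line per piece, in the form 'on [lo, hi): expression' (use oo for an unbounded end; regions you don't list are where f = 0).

on [0, 1): 1/2
on [1, 2): 2*log(t/2)/t**2
on [2, 4): 3/t
on [4, 6): 2/t

reversing the shared t-power: t/2 on [0, 1); 2*log(t/2)/t on [1, 2); 3 on [2, 4); …
remove the common scale on t first: t on [0, 1/2); log(t)/t on [1/2, 1); 3 on [1, 2); …
along the cuts 1, 2, 4, ℳ[f](s) splits into 4 integrals
segment 0 to 1 holds 1/2; add its integral
segment 1 to 2 holds 2*log(t/2)/t**2; add its integral
segment [2, 4) carries 3/t; integrate it
for t in [4, 6): the term is ∫ 2/t·t^(s-1)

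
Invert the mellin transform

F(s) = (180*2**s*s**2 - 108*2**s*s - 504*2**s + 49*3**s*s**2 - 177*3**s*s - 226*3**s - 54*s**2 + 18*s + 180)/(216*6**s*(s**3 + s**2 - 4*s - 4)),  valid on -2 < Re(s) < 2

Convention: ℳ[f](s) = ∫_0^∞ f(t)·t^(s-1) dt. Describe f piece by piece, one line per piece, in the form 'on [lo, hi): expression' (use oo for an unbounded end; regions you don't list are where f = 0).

on [0, 1/6): 3*t**2
on [1/6, 1/3): t*(6*t + 1)
on [1/3, 1/2): 3*t**2/2
on [1/2, oo): 1/(27*t**2)

remove the shared t-power first: 3*t on [0, 1/6); 6*t + 1 on [1/6, 1/3); 3*t/2 on [1/3, 1/2); …
back out the common scale on t: 3*t/2 on [0, 1/3); 3*t + 1 on [1/3, 2/3); 3*t/4 on [2/3, 1); …
remove the common scale on t first: t on [0, 1/2); 2*t + 1 on [1/2, 1); t/2 on [1, 3/2); …
cuts at 1/6, 1/3, 1/2: linearity sums the 4 kernel integrals
for t in [0, 1/6): the term is ∫ 3*t**2·t^(s-1)
the [1/6, 1/3) slice contributes ∫ t*(6*t + 1)·t^(s-1) dt
segment 1/3 to 1/2 holds 3*t**2/2; add its integral
segment 1/2 to ∞ holds 1/(27*t**2); add its integral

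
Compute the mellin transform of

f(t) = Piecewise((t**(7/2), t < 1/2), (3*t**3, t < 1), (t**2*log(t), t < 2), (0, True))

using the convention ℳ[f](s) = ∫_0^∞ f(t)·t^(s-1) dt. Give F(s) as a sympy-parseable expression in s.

(-32*2**(2*s)*(s + 3)*(2*s + 7) + 24*2**s*(s + 2)**2*(2*s + 7) + 8*2**s*(s + 3)*(2*s + 7) + 32*4**s*(s + 2)*(s + 3)*(2*s + 7)*log(2) + sqrt(2)*(s + 2)**2*(s + 3) - 3*(s + 2)**2*(2*s + 7))/(8*2**s*(s + 2)**2*(s + 3)*(2*s + 7))
  Re(s) > -7/2

remove the shared t-power first: t**(5/2) on [0, 1/2); 3*t**2 on [1/2, 1); t*log(t) on [1, 2)
invert the shared t-power to get t**(3/2) on [0, 1/2); 3*t on [1/2, 1); log(t) on [1, 2)
split f at 1/2, 1: ℳ[f](s) collects 3 kernel integrals
[0, 1/2) adds the kernel integral of t**(7/2)
over [1/2, 1), the kernel integral of 3*t**3 enters the sum
the [1, 2) slice contributes ∫ t**2*log(t)·t^(s-1) dt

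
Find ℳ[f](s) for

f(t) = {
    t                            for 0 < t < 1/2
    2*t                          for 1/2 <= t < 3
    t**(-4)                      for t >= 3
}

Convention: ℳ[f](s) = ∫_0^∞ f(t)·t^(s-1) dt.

(970*6**s*s - 3890*6**s - 81*s + 324)/(162*2**s*(s**2 - 3*s - 4))
  -1 < Re(s) < 4

the 3 pieces separated at 1/2, 3 each add one integral
the [0, 1/2) slice contributes ∫ t·t^(s-1) dt
on [1/2, 3) integrate f = 2*t against the kernel
the [3, ∞) slice contributes ∫ t**(-4)·t^(s-1) dt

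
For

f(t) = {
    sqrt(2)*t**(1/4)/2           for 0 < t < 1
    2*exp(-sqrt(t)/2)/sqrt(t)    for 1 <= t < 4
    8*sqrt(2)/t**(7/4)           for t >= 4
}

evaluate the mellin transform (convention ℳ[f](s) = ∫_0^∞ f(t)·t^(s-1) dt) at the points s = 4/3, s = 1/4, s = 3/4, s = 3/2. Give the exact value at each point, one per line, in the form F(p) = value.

F(4/3) = -8*2**(2/3)*uppergamma(5/3, 1) + 6*sqrt(2)/19 + 8*2**(2/3)*uppergamma(5/3, 1/2) + 48*2**(2/3)/5
F(1/4) = -4*sqrt(2)*sqrt(pi)*erfc(sqrt(2)/2) - 4*sqrt(2)*exp(-1) + 4*sqrt(2)*sqrt(pi)*erfc(1) + 5*sqrt(2)/3 + 8*exp(-1/2)
F(3/4) = sqrt(2)*(-8*sqrt(pi)*erfc(1) + 8*sqrt(pi)*erfc(sqrt(2)/2) + 5)/2
F(3/2) = -32*exp(-1) + 2*sqrt(2)/7 + 24*exp(-1/2) + 32

back out the power substitution: sqrt(2)*sqrt(t)/2 on [0, 1); 2*exp(-t/2)/t on [1, 2); 8*sqrt(2)/t**(7/2) on [2, ∞)
invert the common scale on t to get sqrt(t) on [0, 1/2); exp(-t)/t on [1/2, 1); t**(-7/2) on [1, ∞)
strip the shared t-power: t**(3/2) on [0, 1/2); exp(-t) on [1/2, 1); t**(-5/2) on [1, ∞)
decompose at 1, 4; ℳ[f](s) sums the 3 pieces' integrals
[0, 1) adds the kernel integral of sqrt(2)*t**(1/4)/2
between 1 and 4 the integrand is 2*exp(-sqrt(t)/2)/sqrt(t)·t^(s-1)
piece [4, ∞): integrate 8*sqrt(2)/t**(7/4) against the kernel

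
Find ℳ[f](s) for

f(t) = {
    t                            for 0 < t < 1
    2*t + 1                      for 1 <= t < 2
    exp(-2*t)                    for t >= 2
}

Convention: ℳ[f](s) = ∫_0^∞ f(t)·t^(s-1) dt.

(2**s*s*(s + 1)*uppergamma(s, 4) - 2*4**s*s - 4**s + 5*8**s*s + 8**s)/(4**s*s*(s + 1))
  Re(s) > -1

split f at 1, 2: ℳ[f](s) collects 3 kernel integrals
∫ over [0, 1) of t·t^(s-1) joins the sum
∫ (2*t + 1)·t^(s-1) over [1, 2)
over [2, ∞), the kernel integral of exp(-2*t) enters the sum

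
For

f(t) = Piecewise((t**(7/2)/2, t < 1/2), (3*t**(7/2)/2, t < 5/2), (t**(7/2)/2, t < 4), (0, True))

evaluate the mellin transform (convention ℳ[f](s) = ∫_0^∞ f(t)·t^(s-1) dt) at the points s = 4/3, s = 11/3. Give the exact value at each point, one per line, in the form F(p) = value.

F(4/3) = -3*2**(1/6)/464 + 1875*2**(1/6)*5**(5/6)/464 + 1536*2**(2/3)/29
F(11/3) = -3*2**(5/6)/5504 + 234375*2**(5/6)*5**(1/6)/5504 + 49152*2**(1/3)/43

slice at 1/2, 5/2, transform all 3 pieces, and sum them
∫ t**(7/2)/2·t^(s-1) over [0, 1/2)
∫ 3*t**(7/2)/2·t^(s-1) over [1/2, 5/2)
piece [5/2, 4): integrate t**(7/2)/2 against the kernel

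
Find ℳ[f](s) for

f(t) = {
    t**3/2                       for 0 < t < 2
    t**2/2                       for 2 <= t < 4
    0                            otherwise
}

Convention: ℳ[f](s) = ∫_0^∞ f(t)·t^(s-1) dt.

2**(s + 1)*(2**(s + 2)*(s + 3) + s + 1)/((s + 2)*(s + 3))
  Re(s) > -3

invert the shared t-power to get t/2 on [0, 2); 1/2 on [2, 4)
peel off the common scale on t: t on [0, 1); 1/2 on [1, 2)
linearity at 2 turns ℳ[f](s) into 2 summed integrals
∫ over [0, 2) of t**3/2·t^(s-1) joins the sum
∫ t**2/2·t^(s-1) over [2, 4)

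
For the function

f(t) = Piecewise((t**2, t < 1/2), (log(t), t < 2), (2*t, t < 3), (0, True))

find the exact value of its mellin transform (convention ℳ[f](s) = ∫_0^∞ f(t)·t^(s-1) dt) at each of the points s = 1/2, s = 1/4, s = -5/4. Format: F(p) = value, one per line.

F(1/2) = sqrt(2)*(-277 + 180*log(2) + 120*sqrt(6))/60
F(1/4) = 2**(3/4)*(-864*sqrt(2) + log(2**(180 + 180*sqrt(2))) + 216*6**(1/4) + 725)/90
F(-5/4) = 2**(1/4)*(-100*6**(3/4) - log(2**(15*sqrt(2) + 120)) + 146 + 288*sqrt(2))/75

cuts at 1/2, 2: linearity sums the 3 kernel integrals
segment 0 to 1/2 holds t**2; add its integral
over [1/2, 2), the kernel integral of log(t) enters the sum
segment [2, 3) carries 2*t; integrate it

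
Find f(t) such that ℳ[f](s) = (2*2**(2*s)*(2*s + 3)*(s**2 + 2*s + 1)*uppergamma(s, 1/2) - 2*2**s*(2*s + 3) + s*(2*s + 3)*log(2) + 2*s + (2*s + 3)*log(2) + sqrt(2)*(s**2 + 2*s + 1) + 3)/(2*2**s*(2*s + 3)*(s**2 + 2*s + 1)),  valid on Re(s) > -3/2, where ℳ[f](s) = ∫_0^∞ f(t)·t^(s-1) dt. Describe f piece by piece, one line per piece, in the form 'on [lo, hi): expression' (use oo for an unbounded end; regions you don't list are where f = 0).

on [0, 1/2): t**(3/2)
on [1/2, 1): t*log(t)
on [1, oo): exp(-t/2)

linearity at 1/2, 1 turns ℳ[f](s) into 3 summed integrals
the [0, 1/2) slice contributes ∫ t**(3/2)·t^(s-1) dt
for t in [1/2, 1): the term is ∫ t*log(t)·t^(s-1)
[1, ∞) adds the kernel integral of exp(-t/2)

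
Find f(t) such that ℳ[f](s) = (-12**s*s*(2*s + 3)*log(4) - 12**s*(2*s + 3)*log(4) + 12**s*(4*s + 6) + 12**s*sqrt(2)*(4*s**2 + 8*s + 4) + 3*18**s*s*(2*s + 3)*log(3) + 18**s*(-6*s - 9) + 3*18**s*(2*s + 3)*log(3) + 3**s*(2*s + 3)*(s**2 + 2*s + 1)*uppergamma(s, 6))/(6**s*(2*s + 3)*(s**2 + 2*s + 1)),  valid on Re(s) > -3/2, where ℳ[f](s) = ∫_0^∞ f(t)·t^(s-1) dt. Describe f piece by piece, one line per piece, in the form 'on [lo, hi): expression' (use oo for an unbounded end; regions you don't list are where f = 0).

linearity at 2, 3 turns ℳ[f](s) into 3 summed integrals
for t in [0, 2): the term is ∫ t**(3/2)·t^(s-1)
on [2, 3) integrate f = t*log(t) against the kernel
∫ exp(-2*t)·t^(s-1) over [3, ∞)

on [0, 2): t**(3/2)
on [2, 3): t*log(t)
on [3, oo): exp(-2*t)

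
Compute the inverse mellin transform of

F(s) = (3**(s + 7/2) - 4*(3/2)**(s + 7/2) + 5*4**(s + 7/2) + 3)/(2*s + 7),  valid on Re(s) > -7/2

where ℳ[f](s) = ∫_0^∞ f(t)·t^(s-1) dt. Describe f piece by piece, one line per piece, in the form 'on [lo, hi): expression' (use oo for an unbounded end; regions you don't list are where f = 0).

linearity at 1, 3/2, 3 turns ℳ[f](s) into 4 summed integrals
between 0 and 1 the integrand is 5*t**(7/2)/2·t^(s-1)
∫ over [1, 3/2) of t**(7/2)·t^(s-1) joins the sum
[3/2, 3) adds the kernel integral of 3*t**(7/2)
∫ over [3, 4) of 5*t**(7/2)/2·t^(s-1) joins the sum

on [0, 1): 5*t**(7/2)/2
on [1, 3/2): t**(7/2)
on [3/2, 3): 3*t**(7/2)
on [3, 4): 5*t**(7/2)/2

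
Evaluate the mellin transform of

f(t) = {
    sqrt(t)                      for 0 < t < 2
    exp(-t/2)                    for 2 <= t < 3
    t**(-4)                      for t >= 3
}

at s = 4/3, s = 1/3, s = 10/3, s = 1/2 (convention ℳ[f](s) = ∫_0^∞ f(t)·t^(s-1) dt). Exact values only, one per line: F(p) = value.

slice at 2, 3, transform all 3 pieces, and sum them
[0, 2) adds the kernel integral of sqrt(t)
for t in [2, 3): the term is ∫ exp(-t/2)·t^(s-1)
the [3, ∞) slice contributes ∫ t**(-4)·t^(s-1) dt

F(4/3) = -2*2**(1/3)*uppergamma(4/3, 3/2) + 3**(1/3)/72 + 2*2**(1/3)*uppergamma(4/3, 1) + 12*2**(5/6)/11
F(1/3) = -2**(1/3)*uppergamma(1/3, 3/2) + 3**(1/3)/297 + 2**(1/3)*uppergamma(1/3, 1) + 6*2**(5/6)/5
F(10/3) = -8*2**(1/3)*uppergamma(10/3, 3/2) + 3**(1/3)/2 + 48*2**(5/6)/23 + 8*2**(1/3)*uppergamma(10/3, 1)
F(1/2) = -sqrt(2)*sqrt(pi)*erfc(sqrt(6)/2) + 2*sqrt(3)/567 + sqrt(2)*sqrt(pi)*erfc(1) + 2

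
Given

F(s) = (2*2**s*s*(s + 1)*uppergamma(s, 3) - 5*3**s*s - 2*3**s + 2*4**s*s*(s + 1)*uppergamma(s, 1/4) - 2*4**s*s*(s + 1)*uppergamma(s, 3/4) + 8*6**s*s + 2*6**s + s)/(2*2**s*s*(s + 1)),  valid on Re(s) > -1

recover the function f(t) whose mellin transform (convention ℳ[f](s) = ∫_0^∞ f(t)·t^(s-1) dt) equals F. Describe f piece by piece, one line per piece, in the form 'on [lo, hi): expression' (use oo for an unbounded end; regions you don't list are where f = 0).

on [0, 1/2): t
on [1/2, 3/2): exp(-t/2)
on [3/2, 3): t + 1
on [3, oo): exp(-t)

the 4 pieces separated at 1/2, 3/2, 3 each add one integral
between 0 and 1/2 the integrand is t·t^(s-1)
over [1/2, 3/2), the kernel integral of exp(-t/2) enters the sum
on [3/2, 3) integrate f = (t + 1) against the kernel
segment [3, ∞) carries exp(-t); integrate it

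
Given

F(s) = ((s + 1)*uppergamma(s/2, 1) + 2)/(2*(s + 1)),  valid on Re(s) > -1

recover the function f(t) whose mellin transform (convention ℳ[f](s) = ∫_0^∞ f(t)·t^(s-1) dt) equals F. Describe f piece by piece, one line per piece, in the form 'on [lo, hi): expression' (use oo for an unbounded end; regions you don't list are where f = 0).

on [0, 1): t
on [1, oo): exp(-t**2)

strip the power substitution: sqrt(t) on [0, 1); exp(-t) on [1, ∞)
along the cuts 1, ℳ[f](s) splits into 2 integrals
[0, 1) adds the kernel integral of t
for t in [1, ∞): the term is ∫ exp(-t**2)·t^(s-1)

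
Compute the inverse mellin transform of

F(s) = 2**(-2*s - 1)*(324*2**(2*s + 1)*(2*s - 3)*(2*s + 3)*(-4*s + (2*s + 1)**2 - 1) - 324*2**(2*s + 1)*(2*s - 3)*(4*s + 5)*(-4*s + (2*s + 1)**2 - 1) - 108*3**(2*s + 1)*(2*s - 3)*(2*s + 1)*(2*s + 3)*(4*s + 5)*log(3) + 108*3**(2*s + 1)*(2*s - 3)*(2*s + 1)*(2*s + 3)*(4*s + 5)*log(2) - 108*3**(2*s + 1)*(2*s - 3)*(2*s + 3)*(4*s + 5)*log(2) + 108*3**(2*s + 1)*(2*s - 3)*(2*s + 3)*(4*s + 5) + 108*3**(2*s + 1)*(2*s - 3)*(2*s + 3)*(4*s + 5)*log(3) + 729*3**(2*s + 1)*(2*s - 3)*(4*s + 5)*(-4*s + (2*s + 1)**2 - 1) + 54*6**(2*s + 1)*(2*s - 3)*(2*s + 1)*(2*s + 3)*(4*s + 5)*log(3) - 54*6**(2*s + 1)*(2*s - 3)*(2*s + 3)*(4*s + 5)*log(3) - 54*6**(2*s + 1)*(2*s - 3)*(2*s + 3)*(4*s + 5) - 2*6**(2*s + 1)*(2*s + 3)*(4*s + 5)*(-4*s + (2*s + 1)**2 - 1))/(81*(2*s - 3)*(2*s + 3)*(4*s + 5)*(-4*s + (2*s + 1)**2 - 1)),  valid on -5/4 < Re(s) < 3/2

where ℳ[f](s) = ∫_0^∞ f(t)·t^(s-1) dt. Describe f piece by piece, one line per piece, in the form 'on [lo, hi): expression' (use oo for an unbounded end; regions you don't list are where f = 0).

on [0, 1): t**(5/4)
on [1, 9/4): 2*t**(3/2)
on [9/4, 9): log(sqrt(t))
on [9, oo): t**(-3/2)

the shared t-power comes off first: t**(1/4) on [0, 1); 2*sqrt(t) on [1, 9/4); log(sqrt(t))/t on [9/4, 9); …
remove the power substitution first: sqrt(t) on [0, 1); 2*t on [1, 3/2); log(t)/t**2 on [3/2, 3); …
peel off the shared t-power: t**(3/2) on [0, 1); 2*t**2 on [1, 3/2); log(t)/t on [3/2, 3); …
cuts at 1, 9/4, 9: linearity sums the 4 kernel integrals
piece [0, 1): integrate t**(5/4) against the kernel
segment 1 to 9/4 holds 2*t**(3/2); add its integral
∫ over [9/4, 9) of log(sqrt(t))·t^(s-1) joins the sum
piece [9, ∞): integrate t**(-3/2) against the kernel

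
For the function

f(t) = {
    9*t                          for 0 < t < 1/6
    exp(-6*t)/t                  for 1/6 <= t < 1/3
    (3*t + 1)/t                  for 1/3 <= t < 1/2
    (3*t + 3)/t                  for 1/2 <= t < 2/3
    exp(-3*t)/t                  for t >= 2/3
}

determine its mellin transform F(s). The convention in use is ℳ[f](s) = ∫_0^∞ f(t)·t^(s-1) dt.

(6*2**s*s*(s - 1)*(s + 1)*uppergamma(s - 1, 2) - 12*2**s*(s - 1)*(s + 1) - 6*2**s*(s + 1) - 8*3**s*(s - 1)*(s + 1) - 8*3**s*(s + 1) + 15*4**s*(s - 1)*(s + 1) + 9*4**s*(s + 1) + 12*s*(s - 1)*(s + 1)*uppergamma(s - 1, 1) - 12*s*(s - 1)*(s + 1)*uppergamma(s - 1, 2) + 3*s*(s - 1))/(2*6**s*s*(s - 1)*(s + 1))
  Re(s) > -1

remove the shared t-power first: 9*t**2 on [0, 1/6); exp(-6*t) on [1/6, 1/3); 3*t + 1 on [1/3, 1/2); …
reversing the common scale on t: t**2 on [0, 1/2); exp(-2*t) on [1/2, 1); t + 1 on [1, 3/2); …
along the cuts 1/6, 1/3, 1/2, 2/3, ℳ[f](s) splits into 5 integrals
between 0 and 1/6 the integrand is 9*t·t^(s-1)
over [1/6, 1/3), the kernel integral of exp(-6*t)/t enters the sum
the [1/3, 1/2) slice contributes ∫ (3*t + 1)/t·t^(s-1) dt
∫ over [1/2, 2/3) of (3*t + 3)/t·t^(s-1) joins the sum
piece [2/3, ∞): integrate exp(-3*t)/t against the kernel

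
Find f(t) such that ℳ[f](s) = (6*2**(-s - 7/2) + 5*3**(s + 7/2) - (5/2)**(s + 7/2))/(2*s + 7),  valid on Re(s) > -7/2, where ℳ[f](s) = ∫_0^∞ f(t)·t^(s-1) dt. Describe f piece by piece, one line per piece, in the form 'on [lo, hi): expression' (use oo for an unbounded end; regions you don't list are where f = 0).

on [0, 1/2): 5*t**(7/2)
on [1/2, 5/2): 2*t**(7/2)
on [5/2, 3): 5*t**(7/2)/2

slice at 1/2, 5/2, transform all 3 pieces, and sum them
the [0, 1/2) slice contributes ∫ 5*t**(7/2)·t^(s-1) dt
∫ over [1/2, 5/2) of 2*t**(7/2)·t^(s-1) joins the sum
segment [5/2, 3) carries 5*t**(7/2)/2; integrate it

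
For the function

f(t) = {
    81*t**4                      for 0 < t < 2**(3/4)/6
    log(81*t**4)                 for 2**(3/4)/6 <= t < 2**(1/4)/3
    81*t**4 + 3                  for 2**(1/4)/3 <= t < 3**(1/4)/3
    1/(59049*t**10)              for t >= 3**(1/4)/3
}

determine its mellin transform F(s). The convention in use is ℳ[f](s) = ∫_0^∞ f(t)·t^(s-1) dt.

(2**(3/4)/2)**s*(270*2**(s/2)*s**2*(10 - s) + 54*2**(s/2)*s*(s - 10)*(s + 4)*log(2) - 648*2**(s/2)*s*(s - 10) - 216*2**(s/2)*(s - 10)*(s + 4) + 324*6**(s/4)*s**2*(s - 10) - 2*sqrt(3)*6**(s/4)*s**2*(s + 4) + 648*6**(s/4)*s*(s - 10) + 27*s**2*(s - 10) + 54*s*(s - 10)*(s + 4)*log(2) + 216*(s - 10)*(s + 4))/(54*3**s*s**2*(s - 10)*(s + 4))
  -4 < Re(s) < 10

invert the common scale on t to get t**4 on [0, 2**(3/4)/2); log(t**4) on [2**(3/4)/2, 2**(1/4)); t**4 + 3 on [2**(1/4), 3**(1/4)); …
strip the power substitution: t**2 on [0, sqrt(2)/2); log(t**2) on [sqrt(2)/2, sqrt(2)); t**2 + 3 on [sqrt(2), sqrt(3)); …
strip the power substitution: t on [0, 1/2); log(t) on [1/2, 2); t + 3 on [2, 3); …
slice at 2**(3/4)/6, 2**(1/4)/3, 3**(1/4)/3, transform all 4 pieces, and sum them
piece [0, 2**(3/4)/6): integrate 81*t**4 against the kernel
piece [2**(3/4)/6, 2**(1/4)/3): integrate log(81*t**4) against the kernel
segment [2**(1/4)/3, 3**(1/4)/3) carries (81*t**4 + 3); integrate it
segment [3**(1/4)/3, ∞) carries 1/(59049*t**10); integrate it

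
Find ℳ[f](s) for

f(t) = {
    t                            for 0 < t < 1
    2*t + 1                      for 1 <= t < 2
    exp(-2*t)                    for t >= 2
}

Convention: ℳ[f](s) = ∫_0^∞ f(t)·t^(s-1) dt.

split f at 1, 2: ℳ[f](s) collects 3 kernel integrals
for t in [0, 1): the term is ∫ t·t^(s-1)
between 1 and 2 the integrand is (2*t + 1)·t^(s-1)
on [2, ∞): add ∫ exp(-2*t)·t^(s-1) dt

(2**s*s*(s + 1)*uppergamma(s, 4) - 2*4**s*s - 4**s + 5*8**s*s + 8**s)/(4**s*s*(s + 1))
  Re(s) > -1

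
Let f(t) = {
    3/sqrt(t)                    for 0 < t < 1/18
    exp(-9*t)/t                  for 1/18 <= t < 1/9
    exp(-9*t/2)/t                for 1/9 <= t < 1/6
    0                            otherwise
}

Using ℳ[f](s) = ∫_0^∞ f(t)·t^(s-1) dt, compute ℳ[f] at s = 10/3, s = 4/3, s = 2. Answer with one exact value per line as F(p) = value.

the shared t-power comes off first: 3*sqrt(t) on [0, 1/18); exp(-9*t) on [1/18, 1/9); exp(-9*t/2) on [1/9, 1/6)
remove the common scale on t first: sqrt(3)*sqrt(t) on [0, 1/6); exp(-3*t) on [1/6, 1/3); exp(-3*t/2) on [1/3, 1/2)
reversing the common scale on t: sqrt(t) on [0, 1/2); exp(-t) on [1/2, 1); exp(-t/2) on [1, 3/2)
breakpoints 1/18, 1/9: one integral from each of the 3 segments
segment 0 to 1/18 holds 3/sqrt(t); add its integral
segment [1/18, 1/9) carries exp(-9*t)/t; integrate it
segment 1/9 to 1/6 holds exp(-9*t/2)/t; add its integral

F(10/3) = 12**(1/3)*(-272*2**(2/3)*uppergamma(7/3, 3/4) - 68*2**(1/3)*uppergamma(7/3, 1) + 3*sqrt(2) + 68*2**(1/3)*uppergamma(7/3, 1/2) + 272*2**(2/3)*uppergamma(7/3, 1/2))/33048
F(4/3) = -6**(1/3)*uppergamma(1/3, 3/4)/3 - 3**(1/3)*uppergamma(1/3, 1)/3 + 3**(1/3)*uppergamma(1/3, 1/2)/3 + 2**(1/6)*3**(1/3)/5 + 6**(1/3)*uppergamma(1/3, 1/2)/3
F(2) = -2*exp(-3/4)/9 - exp(-1)/9 + sqrt(2)/54 + exp(-1/2)/3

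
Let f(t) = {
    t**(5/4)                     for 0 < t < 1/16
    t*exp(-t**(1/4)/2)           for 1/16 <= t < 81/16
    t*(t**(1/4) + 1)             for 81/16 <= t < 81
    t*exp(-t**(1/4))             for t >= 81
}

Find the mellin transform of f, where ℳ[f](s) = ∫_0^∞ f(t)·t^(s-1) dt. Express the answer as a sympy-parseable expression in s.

reversing the power substitution: t**(5/2) on [0, 1/4); t**2*exp(-sqrt(t)/2) on [1/4, 9/4); t**2*(sqrt(t) + 1) on [9/4, 9); …
invert the shared t-power to get sqrt(t) on [0, 1/4); exp(-sqrt(t)/2) on [1/4, 9/4); sqrt(t) + 1 on [9/4, 9); …
strip the power substitution: t on [0, 1/2); exp(-t/2) on [1/2, 3/2); t + 1 on [3/2, 3); …
breakpoints 1/16, 81/16, 81: one integral from each of the 4 segments
segment [0, 1/16) carries t**(5/4); integrate it
[1/16, 81/16) adds the kernel integral of t*exp(-t**(1/4)/2)
on [81/16, 81): add ∫ t*(t**(1/4) + 1)·t^(s-1) dt
segment 81 to ∞ holds t*exp(-t**(1/4)); add its integral

(1024*2**(8*s)*(s + 1)*(4*s + 5)*uppergamma(4*s + 4, 1/4) - 1024*2**(8*s)*(s + 1)*(4*s + 5)*uppergamma(4*s + 4, 3/4) + 64*2**(4*s)*(s + 1)*(4*s + 5)*uppergamma(4*s + 4, 3) - 810*3**(4*s)*(s + 1) - 81*3**(4*s) + 20736*6**(4*s)*(s + 1) + 1296*6**(4*s) + 2*s + 2)/(16*2**(4*s)*(s + 1)*(4*s + 5))
  Re(s) > -5/4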